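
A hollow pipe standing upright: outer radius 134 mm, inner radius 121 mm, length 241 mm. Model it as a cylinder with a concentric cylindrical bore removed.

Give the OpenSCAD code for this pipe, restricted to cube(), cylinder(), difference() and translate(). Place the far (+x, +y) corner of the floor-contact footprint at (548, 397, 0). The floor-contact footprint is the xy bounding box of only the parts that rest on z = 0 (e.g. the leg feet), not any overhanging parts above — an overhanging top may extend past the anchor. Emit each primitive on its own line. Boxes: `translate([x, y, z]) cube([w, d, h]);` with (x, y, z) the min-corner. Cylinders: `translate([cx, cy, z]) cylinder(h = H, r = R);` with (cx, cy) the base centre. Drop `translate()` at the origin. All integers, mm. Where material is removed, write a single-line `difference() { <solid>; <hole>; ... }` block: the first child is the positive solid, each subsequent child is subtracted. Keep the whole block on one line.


difference() { translate([414, 263, 0]) cylinder(h = 241, r = 134); translate([414, 263, 0]) cylinder(h = 241, r = 121); }


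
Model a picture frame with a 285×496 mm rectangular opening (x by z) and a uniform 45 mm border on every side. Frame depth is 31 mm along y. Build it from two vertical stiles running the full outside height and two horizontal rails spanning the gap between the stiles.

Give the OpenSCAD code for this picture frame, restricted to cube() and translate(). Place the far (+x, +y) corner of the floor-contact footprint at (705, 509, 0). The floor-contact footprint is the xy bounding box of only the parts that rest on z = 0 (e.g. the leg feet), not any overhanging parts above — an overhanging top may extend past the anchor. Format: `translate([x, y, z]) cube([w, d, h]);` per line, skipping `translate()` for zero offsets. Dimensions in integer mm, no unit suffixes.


translate([330, 478, 0]) cube([45, 31, 586]);
translate([660, 478, 0]) cube([45, 31, 586]);
translate([375, 478, 0]) cube([285, 31, 45]);
translate([375, 478, 541]) cube([285, 31, 45]);


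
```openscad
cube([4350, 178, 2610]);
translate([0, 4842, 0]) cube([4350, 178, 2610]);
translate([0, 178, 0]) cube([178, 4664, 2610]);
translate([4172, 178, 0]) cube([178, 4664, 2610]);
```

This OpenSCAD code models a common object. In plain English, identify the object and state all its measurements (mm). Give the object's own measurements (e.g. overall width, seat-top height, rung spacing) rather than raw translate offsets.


The wall frame of a small rectangular building: four walls, each 2610 mm tall and 178 mm thick, enclosing a footprint 4350 mm (x) by 5020 mm (y) outside-to-outside, with no floor or roof. The front and back walls (the −y and +y sides) span the full width; the two side walls fit between them.


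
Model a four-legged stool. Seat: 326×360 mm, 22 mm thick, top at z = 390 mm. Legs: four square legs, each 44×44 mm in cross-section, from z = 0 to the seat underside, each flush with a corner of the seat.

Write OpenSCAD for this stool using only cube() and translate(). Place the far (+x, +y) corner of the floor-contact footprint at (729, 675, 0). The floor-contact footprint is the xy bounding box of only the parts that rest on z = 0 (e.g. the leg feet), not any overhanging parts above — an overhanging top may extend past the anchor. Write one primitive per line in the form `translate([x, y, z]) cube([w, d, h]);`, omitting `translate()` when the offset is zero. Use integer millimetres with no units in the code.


translate([403, 315, 368]) cube([326, 360, 22]);
translate([403, 315, 0]) cube([44, 44, 368]);
translate([685, 315, 0]) cube([44, 44, 368]);
translate([403, 631, 0]) cube([44, 44, 368]);
translate([685, 631, 0]) cube([44, 44, 368]);


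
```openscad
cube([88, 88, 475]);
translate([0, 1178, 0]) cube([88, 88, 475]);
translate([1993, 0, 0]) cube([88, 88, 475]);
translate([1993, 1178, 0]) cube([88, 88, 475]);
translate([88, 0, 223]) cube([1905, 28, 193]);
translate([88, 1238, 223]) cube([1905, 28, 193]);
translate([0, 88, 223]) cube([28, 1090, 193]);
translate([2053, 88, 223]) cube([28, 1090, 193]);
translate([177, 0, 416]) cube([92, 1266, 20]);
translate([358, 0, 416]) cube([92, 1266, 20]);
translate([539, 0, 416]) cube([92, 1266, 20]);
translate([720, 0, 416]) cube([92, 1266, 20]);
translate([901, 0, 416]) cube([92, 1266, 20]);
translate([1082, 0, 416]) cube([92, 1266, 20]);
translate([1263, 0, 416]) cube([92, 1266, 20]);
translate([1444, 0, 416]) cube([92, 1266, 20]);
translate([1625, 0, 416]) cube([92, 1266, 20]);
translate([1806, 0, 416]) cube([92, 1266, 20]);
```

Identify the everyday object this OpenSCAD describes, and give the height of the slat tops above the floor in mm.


A bed frame. The slat-top height is 436 mm.

Four posts, four rails, and a row of slats — a bed frame. Slats sit on the rails at z = 223 + 193 = 416; with slat thickness 20, the top is 436 mm.


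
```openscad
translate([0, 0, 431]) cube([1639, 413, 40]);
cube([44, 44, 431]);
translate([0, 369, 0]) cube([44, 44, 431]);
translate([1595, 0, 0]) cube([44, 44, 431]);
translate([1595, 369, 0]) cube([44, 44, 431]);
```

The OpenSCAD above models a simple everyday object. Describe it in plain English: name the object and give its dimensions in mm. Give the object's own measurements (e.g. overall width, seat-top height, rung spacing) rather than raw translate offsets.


A bench: a 1639×413 mm seat slab, 40 mm thick, top at z = 471 mm, on four 44×44 mm square legs flush with the seat corners and standing on z = 0.


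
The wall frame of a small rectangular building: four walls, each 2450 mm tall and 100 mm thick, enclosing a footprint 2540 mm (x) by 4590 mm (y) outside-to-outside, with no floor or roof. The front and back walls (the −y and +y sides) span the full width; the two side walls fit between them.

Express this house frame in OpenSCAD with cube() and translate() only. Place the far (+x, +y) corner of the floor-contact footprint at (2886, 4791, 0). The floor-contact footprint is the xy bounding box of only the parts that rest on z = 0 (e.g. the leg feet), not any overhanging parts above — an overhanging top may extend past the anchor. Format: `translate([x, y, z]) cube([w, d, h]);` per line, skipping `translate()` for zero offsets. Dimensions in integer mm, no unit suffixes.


translate([346, 201, 0]) cube([2540, 100, 2450]);
translate([346, 4691, 0]) cube([2540, 100, 2450]);
translate([346, 301, 0]) cube([100, 4390, 2450]);
translate([2786, 301, 0]) cube([100, 4390, 2450]);


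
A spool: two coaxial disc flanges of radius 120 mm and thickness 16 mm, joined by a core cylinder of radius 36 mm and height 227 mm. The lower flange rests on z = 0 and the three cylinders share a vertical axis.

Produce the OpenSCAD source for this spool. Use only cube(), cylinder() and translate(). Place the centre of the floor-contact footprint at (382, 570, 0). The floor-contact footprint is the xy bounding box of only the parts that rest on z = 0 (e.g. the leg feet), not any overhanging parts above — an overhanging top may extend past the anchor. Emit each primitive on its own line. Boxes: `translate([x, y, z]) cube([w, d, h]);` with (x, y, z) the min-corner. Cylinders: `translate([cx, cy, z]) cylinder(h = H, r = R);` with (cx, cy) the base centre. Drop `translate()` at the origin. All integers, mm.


translate([382, 570, 0]) cylinder(h = 16, r = 120);
translate([382, 570, 16]) cylinder(h = 227, r = 36);
translate([382, 570, 243]) cylinder(h = 16, r = 120);


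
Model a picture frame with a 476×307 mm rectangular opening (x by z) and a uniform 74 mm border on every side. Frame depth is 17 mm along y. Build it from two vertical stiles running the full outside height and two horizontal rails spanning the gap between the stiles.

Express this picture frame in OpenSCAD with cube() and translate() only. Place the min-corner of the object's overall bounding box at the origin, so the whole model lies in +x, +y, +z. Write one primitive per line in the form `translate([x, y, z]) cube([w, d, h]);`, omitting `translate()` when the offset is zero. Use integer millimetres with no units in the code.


cube([74, 17, 455]);
translate([550, 0, 0]) cube([74, 17, 455]);
translate([74, 0, 0]) cube([476, 17, 74]);
translate([74, 0, 381]) cube([476, 17, 74]);


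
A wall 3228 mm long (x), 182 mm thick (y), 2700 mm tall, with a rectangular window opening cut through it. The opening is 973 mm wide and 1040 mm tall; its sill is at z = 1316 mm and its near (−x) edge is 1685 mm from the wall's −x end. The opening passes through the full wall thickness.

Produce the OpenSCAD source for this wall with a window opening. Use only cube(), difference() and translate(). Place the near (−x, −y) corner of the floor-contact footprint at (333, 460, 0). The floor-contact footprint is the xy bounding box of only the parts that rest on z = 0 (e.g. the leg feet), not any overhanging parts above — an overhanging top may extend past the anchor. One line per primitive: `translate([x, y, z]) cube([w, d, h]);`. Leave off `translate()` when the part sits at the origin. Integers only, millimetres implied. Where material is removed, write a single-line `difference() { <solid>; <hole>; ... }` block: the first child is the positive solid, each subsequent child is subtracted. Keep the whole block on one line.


difference() { translate([333, 460, 0]) cube([3228, 182, 2700]); translate([2018, 460, 1316]) cube([973, 182, 1040]); }


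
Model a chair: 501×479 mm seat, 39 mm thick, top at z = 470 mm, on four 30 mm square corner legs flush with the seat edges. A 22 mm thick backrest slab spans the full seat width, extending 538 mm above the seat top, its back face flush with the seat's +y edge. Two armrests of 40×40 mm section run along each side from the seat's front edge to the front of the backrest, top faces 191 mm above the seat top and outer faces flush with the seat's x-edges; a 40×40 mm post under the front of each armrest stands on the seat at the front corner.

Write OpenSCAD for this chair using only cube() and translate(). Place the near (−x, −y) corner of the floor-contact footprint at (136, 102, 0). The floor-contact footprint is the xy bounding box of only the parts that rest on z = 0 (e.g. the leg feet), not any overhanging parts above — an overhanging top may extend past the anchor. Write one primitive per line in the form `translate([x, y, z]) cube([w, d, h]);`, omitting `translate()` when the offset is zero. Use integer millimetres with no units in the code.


translate([136, 102, 431]) cube([501, 479, 39]);
translate([136, 102, 0]) cube([30, 30, 431]);
translate([607, 102, 0]) cube([30, 30, 431]);
translate([136, 551, 0]) cube([30, 30, 431]);
translate([607, 551, 0]) cube([30, 30, 431]);
translate([136, 559, 470]) cube([501, 22, 538]);
translate([136, 102, 621]) cube([40, 457, 40]);
translate([597, 102, 621]) cube([40, 457, 40]);
translate([136, 102, 470]) cube([40, 40, 151]);
translate([597, 102, 470]) cube([40, 40, 151]);


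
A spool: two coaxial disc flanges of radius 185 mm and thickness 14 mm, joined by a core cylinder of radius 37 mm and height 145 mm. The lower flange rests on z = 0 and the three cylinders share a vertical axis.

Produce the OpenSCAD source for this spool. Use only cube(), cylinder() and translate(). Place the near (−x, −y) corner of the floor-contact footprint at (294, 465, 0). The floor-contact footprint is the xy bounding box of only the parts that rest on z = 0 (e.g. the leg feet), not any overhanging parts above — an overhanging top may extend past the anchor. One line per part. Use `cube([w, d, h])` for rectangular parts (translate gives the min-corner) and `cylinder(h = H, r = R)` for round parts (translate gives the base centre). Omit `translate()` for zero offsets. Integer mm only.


translate([479, 650, 0]) cylinder(h = 14, r = 185);
translate([479, 650, 14]) cylinder(h = 145, r = 37);
translate([479, 650, 159]) cylinder(h = 14, r = 185);


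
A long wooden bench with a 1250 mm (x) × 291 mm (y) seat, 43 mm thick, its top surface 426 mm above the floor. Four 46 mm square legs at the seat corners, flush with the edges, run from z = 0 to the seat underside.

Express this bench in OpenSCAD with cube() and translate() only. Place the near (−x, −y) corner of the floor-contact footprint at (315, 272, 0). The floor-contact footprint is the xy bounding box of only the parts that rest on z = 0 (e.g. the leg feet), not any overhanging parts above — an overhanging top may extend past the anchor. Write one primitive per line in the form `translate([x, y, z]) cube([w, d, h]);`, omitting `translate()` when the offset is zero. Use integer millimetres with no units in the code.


// leg_h = 426 − 43 = 383
translate([315, 272, 383]) cube([1250, 291, 43]);
translate([315, 272, 0]) cube([46, 46, 383]);
translate([315, 517, 0]) cube([46, 46, 383]);
translate([1519, 272, 0]) cube([46, 46, 383]);
translate([1519, 517, 0]) cube([46, 46, 383]);


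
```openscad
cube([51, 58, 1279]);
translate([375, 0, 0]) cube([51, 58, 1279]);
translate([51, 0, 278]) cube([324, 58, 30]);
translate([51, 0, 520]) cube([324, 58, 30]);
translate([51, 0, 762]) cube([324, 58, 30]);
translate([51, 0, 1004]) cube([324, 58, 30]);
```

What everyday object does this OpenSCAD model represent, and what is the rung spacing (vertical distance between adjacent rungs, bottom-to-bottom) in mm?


A ladder. The rung spacing is 242 mm.

Two tall 51×58 posts with 4 short bars between them — a ladder. Adjacent rungs sit at z = 278 and z = 520, so the spacing is 520 − 278 = 242 mm.


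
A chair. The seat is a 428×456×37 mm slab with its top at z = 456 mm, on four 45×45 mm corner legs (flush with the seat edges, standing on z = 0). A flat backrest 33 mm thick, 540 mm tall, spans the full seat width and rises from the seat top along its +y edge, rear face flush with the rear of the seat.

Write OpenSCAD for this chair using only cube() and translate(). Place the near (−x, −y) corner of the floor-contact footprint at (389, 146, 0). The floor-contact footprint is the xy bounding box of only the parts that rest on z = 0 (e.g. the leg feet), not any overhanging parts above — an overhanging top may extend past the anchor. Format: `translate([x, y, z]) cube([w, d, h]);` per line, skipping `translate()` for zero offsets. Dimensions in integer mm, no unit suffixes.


translate([389, 146, 419]) cube([428, 456, 37]);
translate([389, 146, 0]) cube([45, 45, 419]);
translate([772, 146, 0]) cube([45, 45, 419]);
translate([389, 557, 0]) cube([45, 45, 419]);
translate([772, 557, 0]) cube([45, 45, 419]);
translate([389, 569, 456]) cube([428, 33, 540]);


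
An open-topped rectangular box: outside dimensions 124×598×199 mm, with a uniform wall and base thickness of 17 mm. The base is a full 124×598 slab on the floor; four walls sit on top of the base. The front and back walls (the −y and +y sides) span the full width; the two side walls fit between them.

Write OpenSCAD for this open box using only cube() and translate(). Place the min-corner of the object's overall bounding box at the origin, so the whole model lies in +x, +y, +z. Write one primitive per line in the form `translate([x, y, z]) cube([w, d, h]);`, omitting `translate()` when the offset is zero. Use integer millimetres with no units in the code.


cube([124, 598, 17]);
translate([0, 0, 17]) cube([124, 17, 182]);
translate([0, 581, 17]) cube([124, 17, 182]);
translate([0, 17, 17]) cube([17, 564, 182]);
translate([107, 17, 17]) cube([17, 564, 182]);


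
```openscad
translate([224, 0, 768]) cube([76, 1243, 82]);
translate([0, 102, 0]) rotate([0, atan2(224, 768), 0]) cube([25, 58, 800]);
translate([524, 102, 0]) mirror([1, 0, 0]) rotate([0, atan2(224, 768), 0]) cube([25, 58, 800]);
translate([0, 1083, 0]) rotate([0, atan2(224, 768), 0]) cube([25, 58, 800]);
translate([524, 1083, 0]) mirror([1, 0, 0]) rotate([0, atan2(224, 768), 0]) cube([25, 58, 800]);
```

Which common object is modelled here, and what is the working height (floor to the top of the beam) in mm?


A sawhorse. The overall height is 850 mm.

A beam across two mirrored pairs of raked legs — a sawhorse. The beam's underside is at z = 768 (matching the legs' vertical rise in atan2(224, 768)) and the beam is 82 mm tall, so its top is at 768 + 82 = 850 mm. The raked legs top out at the beam's underside, so that is the highest point.


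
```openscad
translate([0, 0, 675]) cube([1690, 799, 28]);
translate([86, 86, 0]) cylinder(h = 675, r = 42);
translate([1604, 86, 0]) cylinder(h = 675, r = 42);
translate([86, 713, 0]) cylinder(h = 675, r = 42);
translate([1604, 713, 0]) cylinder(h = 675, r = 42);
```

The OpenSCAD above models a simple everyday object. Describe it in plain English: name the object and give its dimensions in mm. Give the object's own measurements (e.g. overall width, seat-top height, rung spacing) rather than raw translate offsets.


A rectangular dining table. The top is 1690×799×28 mm with its upper surface at z = 703 mm. It stands on four round legs of 84 mm diameter, each leg's bounding box inset 44 mm from the nearest pair of top edges, running from the floor to the underside of the top.


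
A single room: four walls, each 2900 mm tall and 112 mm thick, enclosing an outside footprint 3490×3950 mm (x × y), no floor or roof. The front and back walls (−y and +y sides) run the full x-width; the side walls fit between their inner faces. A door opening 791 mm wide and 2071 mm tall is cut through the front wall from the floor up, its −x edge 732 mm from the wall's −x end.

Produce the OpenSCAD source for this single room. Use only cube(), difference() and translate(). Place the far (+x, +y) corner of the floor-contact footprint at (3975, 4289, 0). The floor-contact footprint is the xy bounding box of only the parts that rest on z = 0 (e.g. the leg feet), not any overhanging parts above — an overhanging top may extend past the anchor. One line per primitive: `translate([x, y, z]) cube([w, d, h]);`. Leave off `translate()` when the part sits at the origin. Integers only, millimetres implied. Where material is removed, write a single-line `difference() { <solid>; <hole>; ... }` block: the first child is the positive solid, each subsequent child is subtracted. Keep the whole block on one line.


difference() { translate([485, 339, 0]) cube([3490, 112, 2900]); translate([1217, 339, 0]) cube([791, 112, 2071]); }
translate([485, 4177, 0]) cube([3490, 112, 2900]);
translate([485, 451, 0]) cube([112, 3726, 2900]);
translate([3863, 451, 0]) cube([112, 3726, 2900]);


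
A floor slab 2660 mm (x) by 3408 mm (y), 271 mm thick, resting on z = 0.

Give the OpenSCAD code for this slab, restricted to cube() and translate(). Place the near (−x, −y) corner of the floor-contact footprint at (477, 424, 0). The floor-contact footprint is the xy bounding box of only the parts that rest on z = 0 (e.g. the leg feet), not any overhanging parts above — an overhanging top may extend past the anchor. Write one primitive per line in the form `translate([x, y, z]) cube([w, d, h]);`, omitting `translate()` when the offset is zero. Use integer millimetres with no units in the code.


translate([477, 424, 0]) cube([2660, 3408, 271]);


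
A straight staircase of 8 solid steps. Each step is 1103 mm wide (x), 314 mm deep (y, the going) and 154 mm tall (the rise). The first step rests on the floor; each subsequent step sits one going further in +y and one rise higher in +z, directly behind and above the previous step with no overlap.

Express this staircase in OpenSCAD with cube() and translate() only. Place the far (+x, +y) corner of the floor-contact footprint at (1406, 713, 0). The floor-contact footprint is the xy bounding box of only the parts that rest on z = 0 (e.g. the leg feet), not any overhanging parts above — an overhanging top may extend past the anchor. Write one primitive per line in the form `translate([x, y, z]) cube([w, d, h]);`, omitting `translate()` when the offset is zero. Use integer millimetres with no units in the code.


translate([303, 399, 0]) cube([1103, 314, 154]);
translate([303, 713, 154]) cube([1103, 314, 154]);
translate([303, 1027, 308]) cube([1103, 314, 154]);
translate([303, 1341, 462]) cube([1103, 314, 154]);
translate([303, 1655, 616]) cube([1103, 314, 154]);
translate([303, 1969, 770]) cube([1103, 314, 154]);
translate([303, 2283, 924]) cube([1103, 314, 154]);
translate([303, 2597, 1078]) cube([1103, 314, 154]);


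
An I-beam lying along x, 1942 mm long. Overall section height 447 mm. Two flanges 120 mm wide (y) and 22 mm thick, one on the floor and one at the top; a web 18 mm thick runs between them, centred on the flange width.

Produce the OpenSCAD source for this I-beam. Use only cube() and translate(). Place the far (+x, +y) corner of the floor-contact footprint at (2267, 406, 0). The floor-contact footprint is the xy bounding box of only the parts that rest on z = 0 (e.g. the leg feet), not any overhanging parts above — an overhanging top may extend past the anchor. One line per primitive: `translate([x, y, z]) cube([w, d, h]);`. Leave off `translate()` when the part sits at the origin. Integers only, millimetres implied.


translate([325, 286, 0]) cube([1942, 120, 22]);
translate([325, 337, 22]) cube([1942, 18, 403]);
translate([325, 286, 425]) cube([1942, 120, 22]);


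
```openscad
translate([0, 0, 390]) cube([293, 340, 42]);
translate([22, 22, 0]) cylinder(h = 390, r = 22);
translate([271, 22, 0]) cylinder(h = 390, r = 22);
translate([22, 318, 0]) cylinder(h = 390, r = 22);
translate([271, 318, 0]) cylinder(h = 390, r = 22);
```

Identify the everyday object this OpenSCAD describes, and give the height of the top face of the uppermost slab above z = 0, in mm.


A stool. The seat height is 432 mm.

A 293×340×42 slab at z = 390 on four corner cylinders — a stool. The seat top is 390 + 42 = 432 mm.


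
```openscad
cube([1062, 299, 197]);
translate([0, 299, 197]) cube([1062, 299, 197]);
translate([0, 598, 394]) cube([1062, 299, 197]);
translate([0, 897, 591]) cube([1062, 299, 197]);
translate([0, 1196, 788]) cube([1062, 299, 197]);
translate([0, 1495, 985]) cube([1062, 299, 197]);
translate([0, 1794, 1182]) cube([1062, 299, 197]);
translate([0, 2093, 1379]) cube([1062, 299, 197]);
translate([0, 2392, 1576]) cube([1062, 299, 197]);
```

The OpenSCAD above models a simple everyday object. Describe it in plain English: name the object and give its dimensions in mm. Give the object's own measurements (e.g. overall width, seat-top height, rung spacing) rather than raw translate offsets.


A straight staircase of 9 solid steps. Each step is 1062 mm wide (x), 299 mm deep (y, the going) and 197 mm tall (the rise). The first step rests on the floor; each subsequent step sits one going further in +y and one rise higher in +z, directly behind and above the previous step with no overlap.


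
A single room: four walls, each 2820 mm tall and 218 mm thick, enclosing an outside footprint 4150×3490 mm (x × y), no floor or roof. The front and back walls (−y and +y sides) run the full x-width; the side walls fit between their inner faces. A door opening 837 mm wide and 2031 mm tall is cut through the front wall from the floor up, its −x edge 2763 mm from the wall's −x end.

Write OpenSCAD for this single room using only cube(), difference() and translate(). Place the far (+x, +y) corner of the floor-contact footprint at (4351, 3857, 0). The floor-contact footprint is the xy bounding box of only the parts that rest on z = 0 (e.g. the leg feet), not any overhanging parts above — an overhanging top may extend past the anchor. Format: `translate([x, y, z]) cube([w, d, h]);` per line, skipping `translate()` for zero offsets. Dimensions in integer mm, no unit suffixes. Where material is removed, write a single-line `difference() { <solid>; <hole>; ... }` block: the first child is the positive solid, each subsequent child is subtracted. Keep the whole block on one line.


difference() { translate([201, 367, 0]) cube([4150, 218, 2820]); translate([2964, 367, 0]) cube([837, 218, 2031]); }
translate([201, 3639, 0]) cube([4150, 218, 2820]);
translate([201, 585, 0]) cube([218, 3054, 2820]);
translate([4133, 585, 0]) cube([218, 3054, 2820]);


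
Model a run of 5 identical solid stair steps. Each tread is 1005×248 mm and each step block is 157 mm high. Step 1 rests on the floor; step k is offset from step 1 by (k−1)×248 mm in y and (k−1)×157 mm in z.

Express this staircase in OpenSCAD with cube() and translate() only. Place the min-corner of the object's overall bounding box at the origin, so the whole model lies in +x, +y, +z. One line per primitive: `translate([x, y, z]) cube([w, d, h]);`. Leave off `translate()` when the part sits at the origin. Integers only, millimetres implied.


cube([1005, 248, 157]);
translate([0, 248, 157]) cube([1005, 248, 157]);
translate([0, 496, 314]) cube([1005, 248, 157]);
translate([0, 744, 471]) cube([1005, 248, 157]);
translate([0, 992, 628]) cube([1005, 248, 157]);


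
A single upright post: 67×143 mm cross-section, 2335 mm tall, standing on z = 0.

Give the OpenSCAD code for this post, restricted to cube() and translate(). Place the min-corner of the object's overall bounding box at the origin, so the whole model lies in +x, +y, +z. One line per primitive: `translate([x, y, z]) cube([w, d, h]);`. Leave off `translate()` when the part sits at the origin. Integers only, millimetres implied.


cube([67, 143, 2335]);


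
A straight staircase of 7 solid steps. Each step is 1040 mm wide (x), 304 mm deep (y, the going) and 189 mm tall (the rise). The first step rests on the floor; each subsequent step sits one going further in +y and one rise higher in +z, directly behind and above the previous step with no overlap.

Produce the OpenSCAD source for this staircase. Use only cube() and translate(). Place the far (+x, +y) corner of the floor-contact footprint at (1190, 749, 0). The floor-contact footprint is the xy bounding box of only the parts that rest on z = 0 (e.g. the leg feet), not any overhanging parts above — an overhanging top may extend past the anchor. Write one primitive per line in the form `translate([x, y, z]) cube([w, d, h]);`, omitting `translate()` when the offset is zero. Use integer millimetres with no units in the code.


translate([150, 445, 0]) cube([1040, 304, 189]);
translate([150, 749, 189]) cube([1040, 304, 189]);
translate([150, 1053, 378]) cube([1040, 304, 189]);
translate([150, 1357, 567]) cube([1040, 304, 189]);
translate([150, 1661, 756]) cube([1040, 304, 189]);
translate([150, 1965, 945]) cube([1040, 304, 189]);
translate([150, 2269, 1134]) cube([1040, 304, 189]);


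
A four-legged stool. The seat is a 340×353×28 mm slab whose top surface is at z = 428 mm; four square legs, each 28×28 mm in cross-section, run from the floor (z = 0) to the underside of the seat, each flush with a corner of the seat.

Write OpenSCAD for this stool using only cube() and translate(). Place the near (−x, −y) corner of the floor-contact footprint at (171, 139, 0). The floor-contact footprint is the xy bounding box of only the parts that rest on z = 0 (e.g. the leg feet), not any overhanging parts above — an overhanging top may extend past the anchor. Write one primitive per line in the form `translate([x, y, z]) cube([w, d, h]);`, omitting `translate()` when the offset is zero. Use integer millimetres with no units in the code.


translate([171, 139, 400]) cube([340, 353, 28]);
translate([171, 139, 0]) cube([28, 28, 400]);
translate([483, 139, 0]) cube([28, 28, 400]);
translate([171, 464, 0]) cube([28, 28, 400]);
translate([483, 464, 0]) cube([28, 28, 400]);


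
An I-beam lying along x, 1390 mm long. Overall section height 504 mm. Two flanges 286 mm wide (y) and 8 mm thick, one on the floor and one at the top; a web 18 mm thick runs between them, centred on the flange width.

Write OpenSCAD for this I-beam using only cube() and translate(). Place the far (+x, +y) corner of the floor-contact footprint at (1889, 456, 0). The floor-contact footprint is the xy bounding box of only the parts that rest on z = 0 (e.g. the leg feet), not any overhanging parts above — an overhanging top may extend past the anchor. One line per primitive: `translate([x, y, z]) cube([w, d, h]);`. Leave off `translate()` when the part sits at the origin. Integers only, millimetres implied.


translate([499, 170, 0]) cube([1390, 286, 8]);
translate([499, 304, 8]) cube([1390, 18, 488]);
translate([499, 170, 496]) cube([1390, 286, 8]);


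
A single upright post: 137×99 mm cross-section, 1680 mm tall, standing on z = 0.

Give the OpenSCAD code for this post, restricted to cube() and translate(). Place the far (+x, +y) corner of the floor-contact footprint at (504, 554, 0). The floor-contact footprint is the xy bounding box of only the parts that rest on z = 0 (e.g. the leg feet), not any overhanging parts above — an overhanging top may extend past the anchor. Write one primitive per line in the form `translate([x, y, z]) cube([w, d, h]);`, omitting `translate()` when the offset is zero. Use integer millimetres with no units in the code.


translate([367, 455, 0]) cube([137, 99, 1680]);


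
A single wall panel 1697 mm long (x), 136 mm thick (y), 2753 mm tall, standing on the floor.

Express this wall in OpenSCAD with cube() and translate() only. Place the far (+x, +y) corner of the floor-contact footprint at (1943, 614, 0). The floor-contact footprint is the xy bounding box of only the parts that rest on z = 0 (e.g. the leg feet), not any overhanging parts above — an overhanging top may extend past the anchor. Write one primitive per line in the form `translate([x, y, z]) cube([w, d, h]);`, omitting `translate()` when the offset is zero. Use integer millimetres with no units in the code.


translate([246, 478, 0]) cube([1697, 136, 2753]);


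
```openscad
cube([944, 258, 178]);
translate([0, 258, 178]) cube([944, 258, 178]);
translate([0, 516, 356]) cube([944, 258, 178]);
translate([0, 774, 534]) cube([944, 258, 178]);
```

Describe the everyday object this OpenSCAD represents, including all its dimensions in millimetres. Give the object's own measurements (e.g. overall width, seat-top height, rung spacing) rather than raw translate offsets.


A straight staircase of 4 solid steps. Each step is 944 mm wide (x), 258 mm deep (y, the going) and 178 mm tall (the rise). The first step rests on the floor; each subsequent step sits one going further in +y and one rise higher in +z, directly behind and above the previous step with no overlap.


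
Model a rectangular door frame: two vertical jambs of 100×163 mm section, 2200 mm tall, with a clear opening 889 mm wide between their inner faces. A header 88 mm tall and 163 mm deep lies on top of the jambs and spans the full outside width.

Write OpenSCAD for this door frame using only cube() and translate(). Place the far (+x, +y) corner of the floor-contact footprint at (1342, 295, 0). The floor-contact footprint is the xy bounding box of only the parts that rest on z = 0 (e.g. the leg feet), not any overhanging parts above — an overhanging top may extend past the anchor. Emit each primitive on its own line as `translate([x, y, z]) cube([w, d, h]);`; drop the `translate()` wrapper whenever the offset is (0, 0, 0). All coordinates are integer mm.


translate([253, 132, 0]) cube([100, 163, 2200]);
translate([1242, 132, 0]) cube([100, 163, 2200]);
translate([253, 132, 2200]) cube([1089, 163, 88]);


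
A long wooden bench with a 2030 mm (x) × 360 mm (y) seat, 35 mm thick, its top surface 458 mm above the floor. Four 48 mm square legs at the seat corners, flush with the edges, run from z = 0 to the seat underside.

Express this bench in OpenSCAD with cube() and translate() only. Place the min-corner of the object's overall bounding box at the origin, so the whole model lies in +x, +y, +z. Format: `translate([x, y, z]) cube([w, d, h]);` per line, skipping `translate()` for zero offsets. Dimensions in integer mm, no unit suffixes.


translate([0, 0, 423]) cube([2030, 360, 35]);
cube([48, 48, 423]);
translate([0, 312, 0]) cube([48, 48, 423]);
translate([1982, 0, 0]) cube([48, 48, 423]);
translate([1982, 312, 0]) cube([48, 48, 423]);


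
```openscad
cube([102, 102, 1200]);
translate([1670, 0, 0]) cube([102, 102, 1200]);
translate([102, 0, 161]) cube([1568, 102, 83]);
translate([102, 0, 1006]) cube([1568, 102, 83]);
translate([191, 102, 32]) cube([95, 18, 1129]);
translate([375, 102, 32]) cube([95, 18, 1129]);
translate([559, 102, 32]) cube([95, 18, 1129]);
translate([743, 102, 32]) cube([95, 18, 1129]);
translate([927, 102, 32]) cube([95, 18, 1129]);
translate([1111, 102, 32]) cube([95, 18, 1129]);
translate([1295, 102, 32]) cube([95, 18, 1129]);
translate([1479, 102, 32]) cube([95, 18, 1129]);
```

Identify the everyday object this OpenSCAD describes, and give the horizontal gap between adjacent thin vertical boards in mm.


A fence section. The picket gap is 89 mm.

Two posts, two rails, 8 pickets — a fence section. Span 1568 mm holds 8 pickets of 95 mm with 9 equal gaps: ⌊(1568 − 8·95) / 9⌋ = 89 mm.


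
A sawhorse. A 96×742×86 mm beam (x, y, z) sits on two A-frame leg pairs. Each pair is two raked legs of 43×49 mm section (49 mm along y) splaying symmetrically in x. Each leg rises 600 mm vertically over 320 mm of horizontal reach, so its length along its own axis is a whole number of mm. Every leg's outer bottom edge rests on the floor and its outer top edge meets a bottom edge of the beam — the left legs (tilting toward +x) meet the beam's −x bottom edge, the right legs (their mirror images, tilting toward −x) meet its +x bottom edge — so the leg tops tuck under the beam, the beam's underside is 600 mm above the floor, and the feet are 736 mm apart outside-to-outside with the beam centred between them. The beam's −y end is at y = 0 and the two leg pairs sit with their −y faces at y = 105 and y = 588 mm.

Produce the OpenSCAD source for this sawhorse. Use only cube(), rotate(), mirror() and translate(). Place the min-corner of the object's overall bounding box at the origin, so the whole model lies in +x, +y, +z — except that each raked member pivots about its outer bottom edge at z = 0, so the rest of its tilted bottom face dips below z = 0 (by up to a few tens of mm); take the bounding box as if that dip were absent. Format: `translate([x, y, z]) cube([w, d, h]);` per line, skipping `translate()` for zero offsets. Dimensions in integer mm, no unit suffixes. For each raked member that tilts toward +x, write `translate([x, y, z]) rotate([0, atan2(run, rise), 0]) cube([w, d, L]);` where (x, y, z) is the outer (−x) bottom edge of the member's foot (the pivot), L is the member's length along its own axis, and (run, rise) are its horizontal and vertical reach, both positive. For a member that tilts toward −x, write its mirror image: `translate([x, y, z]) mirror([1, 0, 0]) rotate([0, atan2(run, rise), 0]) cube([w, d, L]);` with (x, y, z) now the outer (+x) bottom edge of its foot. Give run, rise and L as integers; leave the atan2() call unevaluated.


// leg length = √(320² + 600²) = 680
// right-leg outer foot x = 2·320 + 96 = 736
// beam min-corner = (320, 0, 600)
translate([320, 0, 600]) cube([96, 742, 86]);
translate([0, 105, 0]) rotate([0, atan2(320, 600), 0]) cube([43, 49, 680]);
translate([736, 105, 0]) mirror([1, 0, 0]) rotate([0, atan2(320, 600), 0]) cube([43, 49, 680]);
translate([0, 588, 0]) rotate([0, atan2(320, 600), 0]) cube([43, 49, 680]);
translate([736, 588, 0]) mirror([1, 0, 0]) rotate([0, atan2(320, 600), 0]) cube([43, 49, 680]);


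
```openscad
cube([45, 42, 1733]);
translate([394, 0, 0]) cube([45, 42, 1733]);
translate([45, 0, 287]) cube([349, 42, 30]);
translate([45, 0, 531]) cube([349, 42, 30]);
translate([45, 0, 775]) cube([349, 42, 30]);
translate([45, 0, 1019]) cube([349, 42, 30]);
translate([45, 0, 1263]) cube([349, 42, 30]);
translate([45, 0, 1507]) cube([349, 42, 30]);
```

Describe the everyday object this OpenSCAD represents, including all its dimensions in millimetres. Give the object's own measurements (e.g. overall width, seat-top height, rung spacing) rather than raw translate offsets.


A straight ladder. Two 45×42 mm vertical rails, 1733 mm tall, stand 439 mm apart (outside-to-outside) with their front faces coplanar on the −y side. 6 rungs, each 42 mm deep and 30 mm tall, span between the inner faces of the rails, front faces flush with the rails. The lowest rung's underside is at z = 287 mm and rungs are spaced 244 mm apart (underside to underside).


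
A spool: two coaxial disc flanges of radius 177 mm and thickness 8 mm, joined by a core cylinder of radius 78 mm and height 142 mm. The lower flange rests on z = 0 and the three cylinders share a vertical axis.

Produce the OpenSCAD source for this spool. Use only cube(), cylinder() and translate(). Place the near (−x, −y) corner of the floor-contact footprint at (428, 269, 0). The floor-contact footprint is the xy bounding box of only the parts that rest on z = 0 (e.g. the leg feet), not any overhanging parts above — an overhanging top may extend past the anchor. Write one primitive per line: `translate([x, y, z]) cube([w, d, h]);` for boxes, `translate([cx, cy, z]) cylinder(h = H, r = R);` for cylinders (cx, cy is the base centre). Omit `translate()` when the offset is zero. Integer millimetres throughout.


translate([605, 446, 0]) cylinder(h = 8, r = 177);
translate([605, 446, 8]) cylinder(h = 142, r = 78);
translate([605, 446, 150]) cylinder(h = 8, r = 177);


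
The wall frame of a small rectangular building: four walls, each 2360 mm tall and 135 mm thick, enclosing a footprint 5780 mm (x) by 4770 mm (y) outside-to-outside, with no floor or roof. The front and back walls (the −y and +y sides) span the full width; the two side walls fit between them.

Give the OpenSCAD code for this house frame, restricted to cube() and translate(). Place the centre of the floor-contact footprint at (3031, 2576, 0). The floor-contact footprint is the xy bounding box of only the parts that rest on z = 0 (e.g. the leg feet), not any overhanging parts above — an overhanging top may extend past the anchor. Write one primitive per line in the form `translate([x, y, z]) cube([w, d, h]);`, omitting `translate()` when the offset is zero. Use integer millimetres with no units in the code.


translate([141, 191, 0]) cube([5780, 135, 2360]);
translate([141, 4826, 0]) cube([5780, 135, 2360]);
translate([141, 326, 0]) cube([135, 4500, 2360]);
translate([5786, 326, 0]) cube([135, 4500, 2360]);


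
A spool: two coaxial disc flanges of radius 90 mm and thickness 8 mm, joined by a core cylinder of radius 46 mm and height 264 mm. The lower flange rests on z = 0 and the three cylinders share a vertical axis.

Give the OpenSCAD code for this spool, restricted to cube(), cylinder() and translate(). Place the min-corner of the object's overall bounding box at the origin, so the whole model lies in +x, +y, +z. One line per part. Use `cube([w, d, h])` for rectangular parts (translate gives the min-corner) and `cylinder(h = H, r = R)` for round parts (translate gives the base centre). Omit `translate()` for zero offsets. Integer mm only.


translate([90, 90, 0]) cylinder(h = 8, r = 90);
translate([90, 90, 8]) cylinder(h = 264, r = 46);
translate([90, 90, 272]) cylinder(h = 8, r = 90);


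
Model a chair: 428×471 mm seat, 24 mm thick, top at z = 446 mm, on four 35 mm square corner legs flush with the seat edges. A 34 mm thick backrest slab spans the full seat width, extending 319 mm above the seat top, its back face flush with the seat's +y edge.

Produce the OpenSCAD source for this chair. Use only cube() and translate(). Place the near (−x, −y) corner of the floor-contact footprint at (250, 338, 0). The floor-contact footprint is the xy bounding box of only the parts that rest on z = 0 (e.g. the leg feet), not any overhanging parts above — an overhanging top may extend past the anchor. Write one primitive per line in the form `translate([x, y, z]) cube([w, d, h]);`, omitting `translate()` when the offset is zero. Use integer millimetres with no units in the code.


// leg_h = 446 - 24 = 422
translate([250, 338, 422]) cube([428, 471, 24]);
translate([250, 338, 0]) cube([35, 35, 422]);
translate([643, 338, 0]) cube([35, 35, 422]);
translate([250, 774, 0]) cube([35, 35, 422]);
translate([643, 774, 0]) cube([35, 35, 422]);
translate([250, 775, 446]) cube([428, 34, 319]);
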